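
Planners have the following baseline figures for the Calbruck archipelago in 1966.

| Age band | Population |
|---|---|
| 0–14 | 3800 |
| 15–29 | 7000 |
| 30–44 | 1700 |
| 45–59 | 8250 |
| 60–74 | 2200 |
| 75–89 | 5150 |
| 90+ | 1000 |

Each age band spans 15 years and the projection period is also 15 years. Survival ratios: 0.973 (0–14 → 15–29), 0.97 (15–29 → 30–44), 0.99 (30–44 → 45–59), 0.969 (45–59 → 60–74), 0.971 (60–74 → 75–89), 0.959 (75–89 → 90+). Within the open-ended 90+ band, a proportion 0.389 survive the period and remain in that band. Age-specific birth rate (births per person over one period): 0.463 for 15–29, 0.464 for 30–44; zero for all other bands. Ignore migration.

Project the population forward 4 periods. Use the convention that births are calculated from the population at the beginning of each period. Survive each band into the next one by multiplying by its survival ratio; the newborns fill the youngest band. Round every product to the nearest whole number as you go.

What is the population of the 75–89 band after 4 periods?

6325

After projecting period 1:
Births: 7000 × 0.463 = 3241 ; 1700 × 0.464 = 789 — total 4030
15–29: 3800 × 0.973 = 3697
30–44: 7000 × 0.97 = 6790
45–59: 1700 × 0.99 = 1683
60–74: 8250 × 0.969 = 7994
75–89: 2200 × 0.971 = 2136
90+: 5150 × 0.959 + 1000 × 0.389 = 4939 + 389 = 5328
End of period: [4030, 3697, 6790, 1683, 7994, 2136, 5328]
After projecting period 2:
Births: 3697 × 0.463 = 1712 ; 6790 × 0.464 = 3151 — total 4863
15–29: 4030 × 0.973 = 3921
30–44: 3697 × 0.97 = 3586
45–59: 6790 × 0.99 = 6722
60–74: 1683 × 0.969 = 1631
75–89: 7994 × 0.971 = 7762
90+: 2136 × 0.959 + 5328 × 0.389 = 2048 + 2073 = 4121
End of period: [4863, 3921, 3586, 6722, 1631, 7762, 4121]
After projecting period 3:
Births: 3921 × 0.463 = 1815 ; 3586 × 0.464 = 1664 — total 3479
15–29: 4863 × 0.973 = 4732
30–44: 3921 × 0.97 = 3803
45–59: 3586 × 0.99 = 3550
60–74: 6722 × 0.969 = 6514
75–89: 1631 × 0.971 = 1584
90+: 7762 × 0.959 + 4121 × 0.389 = 7444 + 1603 = 9047
End of period: [3479, 4732, 3803, 3550, 6514, 1584, 9047]
After projecting period 4:
Births: 4732 × 0.463 = 2191 ; 3803 × 0.464 = 1765 — total 3956
15–29: 3479 × 0.973 = 3385
30–44: 4732 × 0.97 = 4590
45–59: 3803 × 0.99 = 3765
60–74: 3550 × 0.969 = 3440
75–89: 6514 × 0.971 = 6325
90+: 1584 × 0.959 + 9047 × 0.389 = 1519 + 3519 = 5038
End of period: [3956, 3385, 4590, 3765, 3440, 6325, 5038]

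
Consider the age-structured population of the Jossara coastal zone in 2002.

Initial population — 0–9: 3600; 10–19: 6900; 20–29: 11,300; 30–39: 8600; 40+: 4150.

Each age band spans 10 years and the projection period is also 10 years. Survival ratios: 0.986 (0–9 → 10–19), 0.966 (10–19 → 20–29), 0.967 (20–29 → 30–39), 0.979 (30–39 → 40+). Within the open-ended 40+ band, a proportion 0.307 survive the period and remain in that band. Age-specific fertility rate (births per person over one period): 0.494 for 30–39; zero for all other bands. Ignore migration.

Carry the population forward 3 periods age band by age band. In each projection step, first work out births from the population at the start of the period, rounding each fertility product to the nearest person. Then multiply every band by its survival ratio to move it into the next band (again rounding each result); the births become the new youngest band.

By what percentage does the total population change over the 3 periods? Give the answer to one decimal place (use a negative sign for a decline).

-23.7

After projecting period 1:
Births: 8600 * 0.494 = 4248
10–19: 3600 * 0.986 = 3550
20–29: 6900 * 0.966 = 6665
30–39: 11300 * 0.967 = 10927
40+: 8600 * 0.979 + 4150 * 0.307 = 8419 + 1274 = 9693
→ [4248, 3550, 6665, 10927, 9693]
After projecting period 2:
Births: 10927 * 0.494 = 5398
10–19: 4248 * 0.986 = 4189
20–29: 3550 * 0.966 = 3429
30–39: 6665 * 0.967 = 6445
40+: 10927 * 0.979 + 9693 * 0.307 = 10698 + 2976 = 13674
→ [5398, 4189, 3429, 6445, 13674]
After projecting period 3:
Births: 6445 * 0.494 = 3184
10–19: 5398 * 0.986 = 5322
20–29: 4189 * 0.966 = 4047
30–39: 3429 * 0.967 = 3316
40+: 6445 * 0.979 + 13674 * 0.307 = 6310 + 4198 = 10508
→ [3184, 5322, 4047, 3316, 10508]
Total: 34550 → 26377; change = -8173; percentage change = -23.7%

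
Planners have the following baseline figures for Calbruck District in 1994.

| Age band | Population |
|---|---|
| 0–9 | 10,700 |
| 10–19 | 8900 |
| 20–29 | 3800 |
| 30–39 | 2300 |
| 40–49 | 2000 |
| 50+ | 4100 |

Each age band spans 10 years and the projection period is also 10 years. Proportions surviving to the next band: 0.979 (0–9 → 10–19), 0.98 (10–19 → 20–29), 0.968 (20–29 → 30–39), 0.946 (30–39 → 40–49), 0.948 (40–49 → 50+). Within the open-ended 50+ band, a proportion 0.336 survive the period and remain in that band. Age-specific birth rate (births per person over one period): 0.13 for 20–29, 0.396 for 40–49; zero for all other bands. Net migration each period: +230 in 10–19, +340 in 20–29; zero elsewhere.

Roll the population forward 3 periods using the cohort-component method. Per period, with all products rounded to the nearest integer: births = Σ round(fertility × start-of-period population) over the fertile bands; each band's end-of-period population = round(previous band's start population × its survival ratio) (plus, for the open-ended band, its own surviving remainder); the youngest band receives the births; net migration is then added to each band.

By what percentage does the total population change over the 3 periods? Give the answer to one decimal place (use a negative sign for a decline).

-5.8

Call the bands 1 to 6, youngest first.
Period 1:
Births: 3800 * 0.13 = 494, 2000 * 0.396 = 792 → 1286
Band 2: 10700 * 0.979 = 10475
Band 3: 8900 * 0.98 = 8722
Band 4: 3800 * 0.968 = 3678
Band 5: 2300 * 0.946 = 2176
Band 6: 2000 * 0.948 + 4100 * 0.336 = 1896 + 1378 = 3274
Net migration: Band 2 + 230 → 10705; Band 3 + 340 → 9062
→ [1286, 10705, 9062, 3678, 2176, 3274]
Period 2:
Births: 9062 * 0.13 = 1178, 2176 * 0.396 = 862 → 2040
Band 2: 1286 * 0.979 = 1259
Band 3: 10705 * 0.98 = 10491
Band 4: 9062 * 0.968 = 8772
Band 5: 3678 * 0.946 = 3479
Band 6: 2176 * 0.948 + 3274 * 0.336 = 2063 + 1100 = 3163
Net migration: Band 2 + 230 → 1489; Band 3 + 340 → 10831
→ [2040, 1489, 10831, 8772, 3479, 3163]
Period 3:
Births: 10831 * 0.13 = 1408, 3479 * 0.396 = 1378 → 2786
Band 2: 2040 * 0.979 = 1997
Band 3: 1489 * 0.98 = 1459
Band 4: 10831 * 0.968 = 10484
Band 5: 8772 * 0.946 = 8298
Band 6: 3479 * 0.948 + 3163 * 0.336 = 3298 + 1063 = 4361
Net migration: Band 2 + 230 → 2227; Band 3 + 340 → 1799
→ [2786, 2227, 1799, 10484, 8298, 4361]
Total: 31800 → 29955; change = -1845; percentage change = -5.8%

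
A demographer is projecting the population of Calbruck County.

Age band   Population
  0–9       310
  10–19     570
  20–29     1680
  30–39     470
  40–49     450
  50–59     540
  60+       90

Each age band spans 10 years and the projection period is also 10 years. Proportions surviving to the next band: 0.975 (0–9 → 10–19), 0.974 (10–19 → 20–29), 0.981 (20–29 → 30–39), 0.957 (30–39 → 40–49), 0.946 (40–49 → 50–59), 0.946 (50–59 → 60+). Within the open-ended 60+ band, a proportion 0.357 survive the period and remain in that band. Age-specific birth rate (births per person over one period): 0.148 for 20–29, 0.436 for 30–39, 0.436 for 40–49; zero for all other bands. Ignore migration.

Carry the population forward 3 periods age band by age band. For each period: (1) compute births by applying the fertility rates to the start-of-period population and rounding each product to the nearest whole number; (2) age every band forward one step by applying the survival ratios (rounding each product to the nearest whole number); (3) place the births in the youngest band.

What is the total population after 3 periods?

5476

Let band 1 be 0–9 through band 7 = 60+.
— Period 1 —
Births: 1680 * 0.148 = 249, 470 * 0.436 = 205, 450 * 0.436 = 196 → 650
Band 2: 310 * 0.975 = 302
Band 3: 570 * 0.974 = 555
Band 4: 1680 * 0.981 = 1648
Band 5: 470 * 0.957 = 450
Band 6: 450 * 0.946 = 426
Band 7: 540 * 0.946 + 90 * 0.357 = 511 + 32 = 543
Giving 650 / 302 / 555 / 1648 / 450 / 426 / 543.
— Period 2 —
Births: 555 * 0.148 = 82, 1648 * 0.436 = 719, 450 * 0.436 = 196 → 997
Band 2: 650 * 0.975 = 634
Band 3: 302 * 0.974 = 294
Band 4: 555 * 0.981 = 544
Band 5: 1648 * 0.957 = 1577
Band 6: 450 * 0.946 = 426
Band 7: 426 * 0.946 + 543 * 0.357 = 403 + 194 = 597
Giving 997 / 634 / 294 / 544 / 1577 / 426 / 597.
— Period 3 —
Births: 294 * 0.148 = 44, 544 * 0.436 = 237, 1577 * 0.436 = 688 → 969
Band 2: 997 * 0.975 = 972
Band 3: 634 * 0.974 = 618
Band 4: 294 * 0.981 = 288
Band 5: 544 * 0.957 = 521
Band 6: 1577 * 0.946 = 1492
Band 7: 426 * 0.946 + 597 * 0.357 = 403 + 213 = 616
Giving 969 / 972 / 618 / 288 / 521 / 1492 / 616.
Total after period 3: 969 + 972 + 618 + 288 + 521 + 1492 + 616 = 5476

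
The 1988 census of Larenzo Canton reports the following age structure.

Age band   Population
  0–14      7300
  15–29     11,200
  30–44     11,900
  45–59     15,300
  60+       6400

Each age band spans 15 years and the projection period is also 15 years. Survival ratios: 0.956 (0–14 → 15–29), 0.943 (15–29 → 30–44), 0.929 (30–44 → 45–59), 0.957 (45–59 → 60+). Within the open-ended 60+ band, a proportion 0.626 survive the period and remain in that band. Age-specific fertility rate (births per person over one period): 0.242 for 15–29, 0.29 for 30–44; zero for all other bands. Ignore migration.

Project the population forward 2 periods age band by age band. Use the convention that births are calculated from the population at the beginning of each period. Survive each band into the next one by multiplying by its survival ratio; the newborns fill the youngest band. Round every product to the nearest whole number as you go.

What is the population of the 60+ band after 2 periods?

22254

(Groups numbered youngest = 1 to oldest = 5.)
After projecting period 1:
Births: 11200 × 0.242 = 2710, 11900 × 0.29 = 3451 → 6161
Group 2: 7300 × 0.956 = 6979
Group 3: 11200 × 0.943 = 10562
Group 4: 11900 × 0.929 = 11055
Group 5: 15300 × 0.957 + 6400 × 0.626 = 14642 + 4006 = 18648
→ [6161, 6979, 10562, 11055, 18648]
After projecting period 2:
Births: 6979 × 0.242 = 1689, 10562 × 0.29 = 3063 → 4752
Group 2: 6161 × 0.956 = 5890
Group 3: 6979 × 0.943 = 6581
Group 4: 10562 × 0.929 = 9812
Group 5: 11055 × 0.957 + 18648 × 0.626 = 10580 + 11674 = 22254
→ [4752, 5890, 6581, 9812, 22254]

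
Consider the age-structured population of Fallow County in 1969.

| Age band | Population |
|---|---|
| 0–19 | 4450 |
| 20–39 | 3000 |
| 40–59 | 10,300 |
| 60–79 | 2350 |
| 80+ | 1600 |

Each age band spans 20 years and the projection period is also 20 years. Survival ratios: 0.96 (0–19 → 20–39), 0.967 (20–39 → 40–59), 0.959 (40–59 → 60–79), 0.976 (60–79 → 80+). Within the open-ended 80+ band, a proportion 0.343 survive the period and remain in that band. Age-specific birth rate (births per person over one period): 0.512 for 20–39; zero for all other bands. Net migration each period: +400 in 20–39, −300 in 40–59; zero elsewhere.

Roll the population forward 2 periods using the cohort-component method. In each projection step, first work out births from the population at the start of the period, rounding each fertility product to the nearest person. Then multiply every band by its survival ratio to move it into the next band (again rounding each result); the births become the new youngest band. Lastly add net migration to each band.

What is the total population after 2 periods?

21595

Let band 1 be 0–19 through band 5 = 80+.
[period 1]
Births: 3000 × 0.512 = 1536
Band 2: 4450 × 0.96 = 4272
Band 3: 3000 × 0.967 = 2901
Band 4: 10300 × 0.959 = 9878
Band 5: 2350 × 0.976 + 1600 × 0.343 = 2294 + 549 = 2843
Net migration: Band 2 + 400 → 4672; Band 3 − 300 → 2601
→ [1536, 4672, 2601, 9878, 2843]
[period 2]
Births: 4672 × 0.512 = 2392
Band 2: 1536 × 0.96 = 1475
Band 3: 4672 × 0.967 = 4518
Band 4: 2601 × 0.959 = 2494
Band 5: 9878 × 0.976 + 2843 × 0.343 = 9641 + 975 = 10616
Net migration: Band 2 + 400 → 1875; Band 3 − 300 → 4218
→ [2392, 1875, 4218, 2494, 10616]
Total after period 2: 2392 + 1875 + 4218 + 2494 + 10616 = 21595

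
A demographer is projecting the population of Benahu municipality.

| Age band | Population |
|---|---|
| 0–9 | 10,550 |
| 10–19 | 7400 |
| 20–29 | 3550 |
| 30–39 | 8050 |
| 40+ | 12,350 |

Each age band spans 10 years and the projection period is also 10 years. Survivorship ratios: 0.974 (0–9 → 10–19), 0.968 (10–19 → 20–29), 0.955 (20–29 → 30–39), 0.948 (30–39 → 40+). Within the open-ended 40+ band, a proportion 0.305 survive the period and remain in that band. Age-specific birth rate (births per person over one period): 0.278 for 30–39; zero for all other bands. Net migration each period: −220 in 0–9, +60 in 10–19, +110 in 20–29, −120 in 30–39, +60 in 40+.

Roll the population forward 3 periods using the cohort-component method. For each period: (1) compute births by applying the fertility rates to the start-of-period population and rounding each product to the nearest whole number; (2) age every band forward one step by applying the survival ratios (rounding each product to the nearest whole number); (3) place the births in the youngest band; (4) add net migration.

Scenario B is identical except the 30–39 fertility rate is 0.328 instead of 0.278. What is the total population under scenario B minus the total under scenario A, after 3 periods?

880

Numbering the bands 1..5 from youngest to oldest:
Period 1:
Births: 8050 × 0.278 = 2238
Band 2: 10550 × 0.974 = 10276
Band 3: 7400 × 0.968 = 7163
Band 4: 3550 × 0.955 = 3390
Band 5: 8050 × 0.948 + 12350 × 0.305 = 7631 + 3767 = 11398
Net migration: Band 1 − 220 → 2018; Band 2 + 60 → 10336; Band 3 + 110 → 7273; Band 4 − 120 → 3270; Band 5 + 60 → 11458
→ [2018, 10336, 7273, 3270, 11458]
Period 2:
Births: 3270 × 0.278 = 909
Band 2: 2018 × 0.974 = 1966
Band 3: 10336 × 0.968 = 10005
Band 4: 7273 × 0.955 = 6946
Band 5: 3270 × 0.948 + 11458 × 0.305 = 3100 + 3495 = 6595
Net migration: Band 1 − 220 → 689; Band 2 + 60 → 2026; Band 3 + 110 → 10115; Band 4 − 120 → 6826; Band 5 + 60 → 6655
→ [689, 2026, 10115, 6826, 6655]
Period 3:
Births: 6826 × 0.278 = 1898
Band 2: 689 × 0.974 = 671
Band 3: 2026 × 0.968 = 1961
Band 4: 10115 × 0.955 = 9660
Band 5: 6826 × 0.948 + 6655 × 0.305 = 6471 + 2030 = 8501
Net migration: Band 1 − 220 → 1678; Band 2 + 60 → 731; Band 3 + 110 → 2071; Band 4 − 120 → 9540; Band 5 + 60 → 8561
→ [1678, 731, 2071, 9540, 8561]
Scenario A total after 3 periods: 22581
Scenario B projection —
Period 1:
Births: 8050 × 0.328 = 2640
Band 2: 10550 × 0.974 = 10276
Band 3: 7400 × 0.968 = 7163
Band 4: 3550 × 0.955 = 3390
Band 5: 8050 × 0.948 + 12350 × 0.305 = 7631 + 3767 = 11398
Net migration: Band 1 − 220 → 2420; Band 2 + 60 → 10336; Band 3 + 110 → 7273; Band 4 − 120 → 3270; Band 5 + 60 → 11458
→ [2420, 10336, 7273, 3270, 11458]
Period 2:
Births: 3270 × 0.328 = 1073
Band 2: 2420 × 0.974 = 2357
Band 3: 10336 × 0.968 = 10005
Band 4: 7273 × 0.955 = 6946
Band 5: 3270 × 0.948 + 11458 × 0.305 = 3100 + 3495 = 6595
Net migration: Band 1 − 220 → 853; Band 2 + 60 → 2417; Band 3 + 110 → 10115; Band 4 − 120 → 6826; Band 5 + 60 → 6655
→ [853, 2417, 10115, 6826, 6655]
Period 3:
Births: 6826 × 0.328 = 2239
Band 2: 853 × 0.974 = 831
Band 3: 2417 × 0.968 = 2340
Band 4: 10115 × 0.955 = 9660
Band 5: 6826 × 0.948 + 6655 × 0.305 = 6471 + 2030 = 8501
Net migration: Band 1 − 220 → 2019; Band 2 + 60 → 891; Band 3 + 110 → 2450; Band 4 − 120 → 9540; Band 5 + 60 → 8561
→ [2019, 891, 2450, 9540, 8561]
Scenario B total after 3 periods: 23461
Difference B − A = 23461 − 22581 = 880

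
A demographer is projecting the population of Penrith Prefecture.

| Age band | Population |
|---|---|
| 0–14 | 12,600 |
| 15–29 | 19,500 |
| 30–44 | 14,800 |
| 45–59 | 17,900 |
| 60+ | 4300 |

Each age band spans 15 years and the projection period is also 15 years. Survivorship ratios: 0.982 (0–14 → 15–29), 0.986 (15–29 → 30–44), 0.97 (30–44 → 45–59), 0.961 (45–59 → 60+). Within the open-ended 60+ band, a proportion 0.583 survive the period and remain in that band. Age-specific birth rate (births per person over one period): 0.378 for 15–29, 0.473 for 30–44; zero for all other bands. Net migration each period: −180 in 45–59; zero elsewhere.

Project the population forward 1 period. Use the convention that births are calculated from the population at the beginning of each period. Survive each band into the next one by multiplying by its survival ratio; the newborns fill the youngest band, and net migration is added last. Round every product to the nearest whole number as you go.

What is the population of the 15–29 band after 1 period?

12373

Call the bands 1 to 5, youngest first.
Period 1:
Births: 19500 * 0.378 = 7371 ; 14800 * 0.473 = 7000 ⇒ total 14371
Band 2: 12600 * 0.982 = 12373
Band 3: 19500 * 0.986 = 19227
Band 4: 14800 * 0.97 = 14356
Band 5: 17900 * 0.961 + 4300 * 0.583 = 17202 + 2507 = 19709
Net migration: Band 4 − 180 → 14176
Giving 14371 / 12373 / 19227 / 14176 / 19709.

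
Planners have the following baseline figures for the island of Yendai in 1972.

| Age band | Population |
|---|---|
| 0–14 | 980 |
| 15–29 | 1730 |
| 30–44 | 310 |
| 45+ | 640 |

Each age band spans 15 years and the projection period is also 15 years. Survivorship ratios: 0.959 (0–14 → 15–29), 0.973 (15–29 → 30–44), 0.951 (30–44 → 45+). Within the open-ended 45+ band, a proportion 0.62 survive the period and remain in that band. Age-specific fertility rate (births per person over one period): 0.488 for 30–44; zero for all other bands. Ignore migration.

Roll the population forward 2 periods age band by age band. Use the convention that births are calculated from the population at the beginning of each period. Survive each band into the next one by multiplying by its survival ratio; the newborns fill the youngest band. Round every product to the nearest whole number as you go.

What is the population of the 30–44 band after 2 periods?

After projecting period 1:
Births: 310 * 0.488 = 151
15–29: 980 * 0.959 = 940
30–44: 1730 * 0.973 = 1683
45+: 310 * 0.951 + 640 * 0.62 = 295 + 397 = 692
Population now: 0–14=151, 15–29=940, 30–44=1683, 45+=692
After projecting period 2:
Births: 1683 * 0.488 = 821
15–29: 151 * 0.959 = 145
30–44: 940 * 0.973 = 915
45+: 1683 * 0.951 + 692 * 0.62 = 1601 + 429 = 2030
Population now: 0–14=821, 15–29=145, 30–44=915, 45+=2030

915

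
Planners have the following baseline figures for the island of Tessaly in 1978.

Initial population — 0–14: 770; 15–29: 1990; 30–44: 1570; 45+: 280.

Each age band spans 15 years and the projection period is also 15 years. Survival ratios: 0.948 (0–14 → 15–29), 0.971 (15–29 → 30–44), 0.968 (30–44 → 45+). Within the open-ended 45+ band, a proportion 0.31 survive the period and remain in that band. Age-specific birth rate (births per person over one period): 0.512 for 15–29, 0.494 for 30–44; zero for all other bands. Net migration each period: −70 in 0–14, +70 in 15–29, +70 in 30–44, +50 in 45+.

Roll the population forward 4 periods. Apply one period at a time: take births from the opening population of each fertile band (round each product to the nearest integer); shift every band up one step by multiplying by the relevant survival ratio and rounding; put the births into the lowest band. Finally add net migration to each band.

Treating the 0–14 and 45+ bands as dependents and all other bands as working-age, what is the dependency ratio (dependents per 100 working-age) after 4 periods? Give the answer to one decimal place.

142.7

Numbering the groups 1..4 from youngest to oldest:
Period 1:
Births: 1990 × 0.512 = 1019  |  1570 × 0.494 = 776 ⇒ total 1795
Group 2: 770 × 0.948 = 730
Group 3: 1990 × 0.971 = 1932
Group 4: 1570 × 0.968 + 280 × 0.31 = 1520 + 87 = 1607
Net migration: Group 1 − 70 → 1725; Group 2 + 70 → 800; Group 3 + 70 → 2002; Group 4 + 50 → 1657
→ [1725, 800, 2002, 1657]
Period 2:
Births: 800 × 0.512 = 410  |  2002 × 0.494 = 989 ⇒ total 1399
Group 2: 1725 × 0.948 = 1635
Group 3: 800 × 0.971 = 777
Group 4: 2002 × 0.968 + 1657 × 0.31 = 1938 + 514 = 2452
Net migration: Group 1 − 70 → 1329; Group 2 + 70 → 1705; Group 3 + 70 → 847; Group 4 + 50 → 2502
→ [1329, 1705, 847, 2502]
Period 3:
Births: 1705 × 0.512 = 873  |  847 × 0.494 = 418 ⇒ total 1291
Group 2: 1329 × 0.948 = 1260
Group 3: 1705 × 0.971 = 1656
Group 4: 847 × 0.968 + 2502 × 0.31 = 820 + 776 = 1596
Net migration: Group 1 − 70 → 1221; Group 2 + 70 → 1330; Group 3 + 70 → 1726; Group 4 + 50 → 1646
→ [1221, 1330, 1726, 1646]
Period 4:
Births: 1330 × 0.512 = 681  |  1726 × 0.494 = 853 ⇒ total 1534
Group 2: 1221 × 0.948 = 1158
Group 3: 1330 × 0.971 = 1291
Group 4: 1726 × 0.968 + 1646 × 0.31 = 1671 + 510 = 2181
Net migration: Group 1 − 70 → 1464; Group 2 + 70 → 1228; Group 3 + 70 → 1361; Group 4 + 50 → 2231
→ [1464, 1228, 1361, 2231]
Dependents (band 0–14 + band 45+) = 1464 + 2231 = 3695; working-age = 2589; ratio = 3695/2589 × 100 = 142.7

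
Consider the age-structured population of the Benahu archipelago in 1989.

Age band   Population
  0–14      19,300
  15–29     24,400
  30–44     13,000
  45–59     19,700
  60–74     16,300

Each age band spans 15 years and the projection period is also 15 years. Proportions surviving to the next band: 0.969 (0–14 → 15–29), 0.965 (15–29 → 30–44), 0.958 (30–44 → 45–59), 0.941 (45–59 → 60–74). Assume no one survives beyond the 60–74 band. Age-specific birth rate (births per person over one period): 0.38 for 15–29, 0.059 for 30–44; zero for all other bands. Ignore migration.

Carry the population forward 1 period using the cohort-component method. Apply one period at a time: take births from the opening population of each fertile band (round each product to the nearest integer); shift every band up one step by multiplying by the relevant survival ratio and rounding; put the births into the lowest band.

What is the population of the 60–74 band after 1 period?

18538

Numbering the groups 1..5 from youngest to oldest:
After projecting period 1:
Births: 24400 * 0.38 = 9272  |  13000 * 0.059 = 767 → total 10039
Group 2: 19300 * 0.969 = 18702
Group 3: 24400 * 0.965 = 23546
Group 4: 13000 * 0.958 = 12454
Group 5: 19700 * 0.941 = 18538
→ [10039, 18702, 23546, 12454, 18538]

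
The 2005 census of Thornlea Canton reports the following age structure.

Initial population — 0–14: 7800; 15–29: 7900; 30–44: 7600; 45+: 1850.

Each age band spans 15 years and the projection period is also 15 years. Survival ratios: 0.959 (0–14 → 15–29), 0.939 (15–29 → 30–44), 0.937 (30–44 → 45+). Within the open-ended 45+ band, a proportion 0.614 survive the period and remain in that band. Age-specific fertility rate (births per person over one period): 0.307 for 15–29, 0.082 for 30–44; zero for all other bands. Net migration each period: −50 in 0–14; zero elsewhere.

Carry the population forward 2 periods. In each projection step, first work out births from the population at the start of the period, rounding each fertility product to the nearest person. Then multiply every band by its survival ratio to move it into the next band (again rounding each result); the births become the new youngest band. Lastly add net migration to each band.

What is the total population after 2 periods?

24774

(Groups numbered youngest = 1 to oldest = 4.)
[period 1]
Births: 7900 × 0.307 = 2425 ; 7600 × 0.082 = 623 → 3048
Group 2: 7800 × 0.959 = 7480
Group 3: 7900 × 0.939 = 7418
Group 4: 7600 × 0.937 + 1850 × 0.614 = 7121 + 1136 = 8257
Net migration: Group 1 − 50 → 2998
Population now: 0–14=2998, 15–29=7480, 30–44=7418, 45+=8257
[period 2]
Births: 7480 × 0.307 = 2296 ; 7418 × 0.082 = 608 → 2904
Group 2: 2998 × 0.959 = 2875
Group 3: 7480 × 0.939 = 7024
Group 4: 7418 × 0.937 + 8257 × 0.614 = 6951 + 5070 = 12021
Net migration: Group 1 − 50 → 2854
Population now: 0–14=2854, 15–29=2875, 30–44=7024, 45+=12021
Total after period 2: 2854 + 2875 + 7024 + 12021 = 24774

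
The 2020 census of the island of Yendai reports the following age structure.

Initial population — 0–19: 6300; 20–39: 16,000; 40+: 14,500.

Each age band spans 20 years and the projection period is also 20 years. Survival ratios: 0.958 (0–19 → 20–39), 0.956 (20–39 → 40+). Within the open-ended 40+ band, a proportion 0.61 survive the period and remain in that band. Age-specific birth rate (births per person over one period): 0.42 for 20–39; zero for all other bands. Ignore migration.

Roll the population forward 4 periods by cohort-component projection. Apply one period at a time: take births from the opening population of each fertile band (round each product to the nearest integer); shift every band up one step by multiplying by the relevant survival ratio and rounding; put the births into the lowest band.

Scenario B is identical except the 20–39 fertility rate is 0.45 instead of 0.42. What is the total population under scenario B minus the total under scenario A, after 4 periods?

After projecting period 1:
Births: 16000 * 0.42 = 6720
20–39: 6300 * 0.958 = 6035
40+: 16000 * 0.956 + 14500 * 0.61 = 15296 + 8845 = 24141
Giving 6720 / 6035 / 24141.
After projecting period 2:
Births: 6035 * 0.42 = 2535
20–39: 6720 * 0.958 = 6438
40+: 6035 * 0.956 + 24141 * 0.61 = 5769 + 14726 = 20495
Giving 2535 / 6438 / 20495.
After projecting period 3:
Births: 6438 * 0.42 = 2704
20–39: 2535 * 0.958 = 2429
40+: 6438 * 0.956 + 20495 * 0.61 = 6155 + 12502 = 18657
Giving 2704 / 2429 / 18657.
After projecting period 4:
Births: 2429 * 0.42 = 1020
20–39: 2704 * 0.958 = 2590
40+: 2429 * 0.956 + 18657 * 0.61 = 2322 + 11381 = 13703
Giving 1020 / 2590 / 13703.
Scenario A total after 4 periods: 17313
Scenario B projection —
After projecting period 1:
Births: 16000 * 0.45 = 7200
20–39: 6300 * 0.958 = 6035
40+: 16000 * 0.956 + 14500 * 0.61 = 15296 + 8845 = 24141
Giving 7200 / 6035 / 24141.
After projecting period 2:
Births: 6035 * 0.45 = 2716
20–39: 7200 * 0.958 = 6898
40+: 6035 * 0.956 + 24141 * 0.61 = 5769 + 14726 = 20495
Giving 2716 / 6898 / 20495.
After projecting period 3:
Births: 6898 * 0.45 = 3104
20–39: 2716 * 0.958 = 2602
40+: 6898 * 0.956 + 20495 * 0.61 = 6594 + 12502 = 19096
Giving 3104 / 2602 / 19096.
After projecting period 4:
Births: 2602 * 0.45 = 1171
20–39: 3104 * 0.958 = 2974
40+: 2602 * 0.956 + 19096 * 0.61 = 2488 + 11649 = 14137
Giving 1171 / 2974 / 14137.
Scenario B total after 4 periods: 18282
Difference B − A = 18282 − 17313 = 969

969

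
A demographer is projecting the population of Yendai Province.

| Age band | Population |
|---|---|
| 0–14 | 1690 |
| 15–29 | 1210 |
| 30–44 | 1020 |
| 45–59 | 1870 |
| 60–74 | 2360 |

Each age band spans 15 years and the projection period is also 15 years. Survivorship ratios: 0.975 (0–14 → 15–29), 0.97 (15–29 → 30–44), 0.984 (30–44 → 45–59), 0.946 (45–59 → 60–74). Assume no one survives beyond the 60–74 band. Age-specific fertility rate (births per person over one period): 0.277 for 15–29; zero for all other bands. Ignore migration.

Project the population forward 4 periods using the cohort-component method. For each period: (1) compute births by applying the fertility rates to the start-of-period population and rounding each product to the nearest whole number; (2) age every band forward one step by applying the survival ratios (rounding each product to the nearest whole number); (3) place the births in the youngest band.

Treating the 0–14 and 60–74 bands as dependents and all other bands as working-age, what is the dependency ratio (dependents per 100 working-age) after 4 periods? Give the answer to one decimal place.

193.4

[period 1]
Births: 1210 × 0.277 = 335
15–29: 1690 × 0.975 = 1648
30–44: 1210 × 0.97 = 1174
45–59: 1020 × 0.984 = 1004
60–74: 1870 × 0.946 = 1769
→ [335, 1648, 1174, 1004, 1769]
[period 2]
Births: 1648 × 0.277 = 456
15–29: 335 × 0.975 = 327
30–44: 1648 × 0.97 = 1599
45–59: 1174 × 0.984 = 1155
60–74: 1004 × 0.946 = 950
→ [456, 327, 1599, 1155, 950]
[period 3]
Births: 327 × 0.277 = 91
15–29: 456 × 0.975 = 445
30–44: 327 × 0.97 = 317
45–59: 1599 × 0.984 = 1573
60–74: 1155 × 0.946 = 1093
→ [91, 445, 317, 1573, 1093]
[period 4]
Births: 445 × 0.277 = 123
15–29: 91 × 0.975 = 89
30–44: 445 × 0.97 = 432
45–59: 317 × 0.984 = 312
60–74: 1573 × 0.946 = 1488
→ [123, 89, 432, 312, 1488]
Dependents (band 0–14 + band 60–74) = 123 + 1488 = 1611; working-age = 833; ratio = 1611/833 × 100 = 193.4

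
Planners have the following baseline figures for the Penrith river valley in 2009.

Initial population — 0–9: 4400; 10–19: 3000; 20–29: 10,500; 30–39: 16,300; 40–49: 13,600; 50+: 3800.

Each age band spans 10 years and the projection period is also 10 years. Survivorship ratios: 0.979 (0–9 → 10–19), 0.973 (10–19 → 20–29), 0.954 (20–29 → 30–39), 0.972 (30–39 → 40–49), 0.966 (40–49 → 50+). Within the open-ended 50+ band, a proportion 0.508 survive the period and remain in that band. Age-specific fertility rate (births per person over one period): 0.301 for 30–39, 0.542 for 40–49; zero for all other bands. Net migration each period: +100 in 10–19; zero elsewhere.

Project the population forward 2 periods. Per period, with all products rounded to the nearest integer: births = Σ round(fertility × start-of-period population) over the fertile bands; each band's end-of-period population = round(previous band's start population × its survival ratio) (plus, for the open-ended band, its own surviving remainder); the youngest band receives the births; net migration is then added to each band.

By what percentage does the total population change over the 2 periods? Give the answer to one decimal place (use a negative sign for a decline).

— Period 1 —
Births: 16300 × 0.301 = 4906  |  13600 × 0.542 = 7371 → 12277
10–19: 4400 × 0.979 = 4308
20–29: 3000 × 0.973 = 2919
30–39: 10500 × 0.954 = 10017
40–49: 16300 × 0.972 = 15844
50+: 13600 × 0.966 + 3800 × 0.508 = 13138 + 1930 = 15068
Net migration: 10–19 + 100 → 4408
Giving 12277 / 4408 / 2919 / 10017 / 15844 / 15068.
— Period 2 —
Births: 10017 × 0.301 = 3015  |  15844 × 0.542 = 8587 → 11602
10–19: 12277 × 0.979 = 12019
20–29: 4408 × 0.973 = 4289
30–39: 2919 × 0.954 = 2785
40–49: 10017 × 0.972 = 9737
50+: 15844 × 0.966 + 15068 × 0.508 = 15305 + 7655 = 22960
Net migration: 10–19 + 100 → 12119
Giving 11602 / 12119 / 4289 / 2785 / 9737 / 22960.
Total: 51600 → 63492; change = 11892; percentage change = 23.0%

23.0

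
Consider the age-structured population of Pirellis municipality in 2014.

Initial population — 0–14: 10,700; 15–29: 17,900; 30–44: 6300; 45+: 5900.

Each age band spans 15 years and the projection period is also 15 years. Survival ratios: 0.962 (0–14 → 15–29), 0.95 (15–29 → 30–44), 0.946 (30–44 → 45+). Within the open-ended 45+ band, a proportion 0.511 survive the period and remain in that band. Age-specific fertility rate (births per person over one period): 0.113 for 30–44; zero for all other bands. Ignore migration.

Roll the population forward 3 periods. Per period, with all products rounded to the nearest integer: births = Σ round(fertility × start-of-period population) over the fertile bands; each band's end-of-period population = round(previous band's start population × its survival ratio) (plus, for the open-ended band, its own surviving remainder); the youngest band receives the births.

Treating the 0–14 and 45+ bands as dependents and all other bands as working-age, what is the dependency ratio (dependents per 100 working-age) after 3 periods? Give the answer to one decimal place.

836.8

[period 1]
Births: 6300 × 0.113 = 712
15–29: 10700 × 0.962 = 10293
30–44: 17900 × 0.95 = 17005
45+: 6300 × 0.946 + 5900 × 0.511 = 5960 + 3015 = 8975
Giving 712 / 10293 / 17005 / 8975.
[period 2]
Births: 17005 × 0.113 = 1922
15–29: 712 × 0.962 = 685
30–44: 10293 × 0.95 = 9778
45+: 17005 × 0.946 + 8975 × 0.511 = 16087 + 4586 = 20673
Giving 1922 / 685 / 9778 / 20673.
[period 3]
Births: 9778 × 0.113 = 1105
15–29: 1922 × 0.962 = 1849
30–44: 685 × 0.95 = 651
45+: 9778 × 0.946 + 20673 × 0.511 = 9250 + 10564 = 19814
Giving 1105 / 1849 / 651 / 19814.
Dependents (band 0–14 + band 45+) = 1105 + 19814 = 20919; working-age = 2500; ratio = 20919/2500 × 100 = 836.8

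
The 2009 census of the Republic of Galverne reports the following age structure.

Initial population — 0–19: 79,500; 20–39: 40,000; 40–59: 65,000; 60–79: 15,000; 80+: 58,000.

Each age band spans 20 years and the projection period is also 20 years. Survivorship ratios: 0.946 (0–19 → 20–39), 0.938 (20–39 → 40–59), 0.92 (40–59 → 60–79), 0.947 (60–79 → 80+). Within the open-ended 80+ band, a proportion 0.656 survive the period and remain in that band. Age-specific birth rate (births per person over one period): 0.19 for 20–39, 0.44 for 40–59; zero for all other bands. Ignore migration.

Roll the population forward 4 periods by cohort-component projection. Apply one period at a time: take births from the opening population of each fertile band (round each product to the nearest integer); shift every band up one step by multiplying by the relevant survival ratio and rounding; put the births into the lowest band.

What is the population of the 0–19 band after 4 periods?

19670

Let band 1 be 0–19 through band 5 = 80+.
Period 1:
Births: 40000 × 0.19 = 7600, 65000 × 0.44 = 28600 → total 36200
Band 2: 79500 × 0.946 = 75207
Band 3: 40000 × 0.938 = 37520
Band 4: 65000 × 0.92 = 59800
Band 5: 15000 × 0.947 + 58000 × 0.656 = 14205 + 38048 = 52253
→ [36200, 75207, 37520, 59800, 52253]
Period 2:
Births: 75207 × 0.19 = 14289, 37520 × 0.44 = 16509 → total 30798
Band 2: 36200 × 0.946 = 34245
Band 3: 75207 × 0.938 = 70544
Band 4: 37520 × 0.92 = 34518
Band 5: 59800 × 0.947 + 52253 × 0.656 = 56631 + 34278 = 90909
→ [30798, 34245, 70544, 34518, 90909]
Period 3:
Births: 34245 × 0.19 = 6507, 70544 × 0.44 = 31039 → total 37546
Band 2: 30798 × 0.946 = 29135
Band 3: 34245 × 0.938 = 32122
Band 4: 70544 × 0.92 = 64900
Band 5: 34518 × 0.947 + 90909 × 0.656 = 32689 + 59636 = 92325
→ [37546, 29135, 32122, 64900, 92325]
Period 4:
Births: 29135 × 0.19 = 5536, 32122 × 0.44 = 14134 → total 19670
Band 2: 37546 × 0.946 = 35519
Band 3: 29135 × 0.938 = 27329
Band 4: 32122 × 0.92 = 29552
Band 5: 64900 × 0.947 + 92325 × 0.656 = 61460 + 60565 = 122025
→ [19670, 35519, 27329, 29552, 122025]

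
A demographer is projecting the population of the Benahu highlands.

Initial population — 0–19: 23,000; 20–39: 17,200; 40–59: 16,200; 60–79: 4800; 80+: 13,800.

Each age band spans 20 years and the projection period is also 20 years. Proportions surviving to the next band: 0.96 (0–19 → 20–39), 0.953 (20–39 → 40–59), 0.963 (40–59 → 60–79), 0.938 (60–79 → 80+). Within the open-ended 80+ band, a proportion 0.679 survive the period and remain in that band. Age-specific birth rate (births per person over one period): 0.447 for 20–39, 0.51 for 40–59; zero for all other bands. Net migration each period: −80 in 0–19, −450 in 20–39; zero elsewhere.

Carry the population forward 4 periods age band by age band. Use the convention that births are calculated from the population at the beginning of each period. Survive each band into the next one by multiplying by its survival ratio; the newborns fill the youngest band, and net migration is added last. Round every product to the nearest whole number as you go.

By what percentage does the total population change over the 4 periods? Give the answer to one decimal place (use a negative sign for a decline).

Let group 1 be 0–19 through group 5 = 80+.
After projecting period 1:
Births: 17200 * 0.447 = 7688 ; 16200 * 0.51 = 8262 ⇒ total 15950
Group 2: 23000 * 0.96 = 22080
Group 3: 17200 * 0.953 = 16392
Group 4: 16200 * 0.963 = 15601
Group 5: 4800 * 0.938 + 13800 * 0.679 = 4502 + 9370 = 13872
Net migration: Group 1 − 80 → 15870; Group 2 − 450 → 21630
End of period: [15870, 21630, 16392, 15601, 13872]
After projecting period 2:
Births: 21630 * 0.447 = 9669 ; 16392 * 0.51 = 8360 ⇒ total 18029
Group 2: 15870 * 0.96 = 15235
Group 3: 21630 * 0.953 = 20613
Group 4: 16392 * 0.963 = 15785
Group 5: 15601 * 0.938 + 13872 * 0.679 = 14634 + 9419 = 24053
Net migration: Group 1 − 80 → 17949; Group 2 − 450 → 14785
End of period: [17949, 14785, 20613, 15785, 24053]
After projecting period 3:
Births: 14785 * 0.447 = 6609 ; 20613 * 0.51 = 10513 ⇒ total 17122
Group 2: 17949 * 0.96 = 17231
Group 3: 14785 * 0.953 = 14090
Group 4: 20613 * 0.963 = 19850
Group 5: 15785 * 0.938 + 24053 * 0.679 = 14806 + 16332 = 31138
Net migration: Group 1 − 80 → 17042; Group 2 − 450 → 16781
End of period: [17042, 16781, 14090, 19850, 31138]
After projecting period 4:
Births: 16781 * 0.447 = 7501 ; 14090 * 0.51 = 7186 ⇒ total 14687
Group 2: 17042 * 0.96 = 16360
Group 3: 16781 * 0.953 = 15992
Group 4: 14090 * 0.963 = 13569
Group 5: 19850 * 0.938 + 31138 * 0.679 = 18619 + 21143 = 39762
Net migration: Group 1 − 80 → 14607; Group 2 − 450 → 15910
End of period: [14607, 15910, 15992, 13569, 39762]
Total: 75000 → 99840; change = 24840; percentage change = 33.1%

33.1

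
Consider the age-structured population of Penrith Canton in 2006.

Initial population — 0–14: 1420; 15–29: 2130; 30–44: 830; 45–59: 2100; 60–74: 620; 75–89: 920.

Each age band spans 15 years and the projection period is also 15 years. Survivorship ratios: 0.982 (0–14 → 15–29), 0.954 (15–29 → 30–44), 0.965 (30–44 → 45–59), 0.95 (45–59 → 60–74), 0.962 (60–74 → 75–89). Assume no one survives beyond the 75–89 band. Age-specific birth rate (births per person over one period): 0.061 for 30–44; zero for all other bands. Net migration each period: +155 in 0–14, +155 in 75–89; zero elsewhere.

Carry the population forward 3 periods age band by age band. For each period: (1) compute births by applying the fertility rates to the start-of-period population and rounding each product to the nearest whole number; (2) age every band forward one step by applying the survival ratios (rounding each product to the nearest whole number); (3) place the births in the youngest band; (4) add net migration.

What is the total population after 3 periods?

4736

Period 1.
Births: 830 * 0.061 = 51
15–29: 1420 * 0.982 = 1394
30–44: 2130 * 0.954 = 2032
45–59: 830 * 0.965 = 801
60–74: 2100 * 0.95 = 1995
75–89: 620 * 0.962 = 596
Net migration: 0–14 + 155 → 206; 75–89 + 155 → 751
Population now: 0–14=206, 15–29=1394, 30–44=2032, 45–59=801, 60–74=1995, 75–89=751
Period 2.
Births: 2032 * 0.061 = 124
15–29: 206 * 0.982 = 202
30–44: 1394 * 0.954 = 1330
45–59: 2032 * 0.965 = 1961
60–74: 801 * 0.95 = 761
75–89: 1995 * 0.962 = 1919
Net migration: 0–14 + 155 → 279; 75–89 + 155 → 2074
Population now: 0–14=279, 15–29=202, 30–44=1330, 45–59=1961, 60–74=761, 75–89=2074
Period 3.
Births: 1330 * 0.061 = 81
15–29: 279 * 0.982 = 274
30–44: 202 * 0.954 = 193
45–59: 1330 * 0.965 = 1283
60–74: 1961 * 0.95 = 1863
75–89: 761 * 0.962 = 732
Net migration: 0–14 + 155 → 236; 75–89 + 155 → 887
Population now: 0–14=236, 15–29=274, 30–44=193, 45–59=1283, 60–74=1863, 75–89=887
Total after period 3: 236 + 274 + 193 + 1283 + 1863 + 887 = 4736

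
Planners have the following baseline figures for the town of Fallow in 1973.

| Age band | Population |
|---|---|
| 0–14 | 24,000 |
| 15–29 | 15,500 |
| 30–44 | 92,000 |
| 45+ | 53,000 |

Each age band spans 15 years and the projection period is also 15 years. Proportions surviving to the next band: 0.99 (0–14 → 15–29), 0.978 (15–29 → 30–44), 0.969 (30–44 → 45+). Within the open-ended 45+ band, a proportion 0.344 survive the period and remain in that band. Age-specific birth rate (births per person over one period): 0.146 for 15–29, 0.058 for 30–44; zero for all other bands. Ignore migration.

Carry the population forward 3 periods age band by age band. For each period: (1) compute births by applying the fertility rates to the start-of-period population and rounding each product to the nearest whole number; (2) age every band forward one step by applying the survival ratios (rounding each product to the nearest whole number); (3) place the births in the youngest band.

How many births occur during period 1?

7599

— Period 1 —
Births: 15500 × 0.146 = 2263  |  92000 × 0.058 = 5336 ⇒ total 7599
15–29: 24000 × 0.99 = 23760
30–44: 15500 × 0.978 = 15159
45+: 92000 × 0.969 + 53000 × 0.344 = 89148 + 18232 = 107380
End of period: [7599, 23760, 15159, 107380]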